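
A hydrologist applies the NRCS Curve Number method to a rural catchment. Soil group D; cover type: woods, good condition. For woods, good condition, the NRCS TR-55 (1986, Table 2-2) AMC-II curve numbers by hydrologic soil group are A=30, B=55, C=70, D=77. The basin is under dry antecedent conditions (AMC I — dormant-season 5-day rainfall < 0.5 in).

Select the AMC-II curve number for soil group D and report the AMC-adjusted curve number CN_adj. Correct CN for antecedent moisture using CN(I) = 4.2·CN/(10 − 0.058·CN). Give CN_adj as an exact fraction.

NRCS table: woods, good condition, soil group D → CN(II) = 77
Dry (AMC I): CN(I) = 4.2·77/(10 − 0.058·77) = (1617/5)/(2767/500) = 161700/2767 ≈ 58.439

CN_adj = 161700/2767 ≈ 58.439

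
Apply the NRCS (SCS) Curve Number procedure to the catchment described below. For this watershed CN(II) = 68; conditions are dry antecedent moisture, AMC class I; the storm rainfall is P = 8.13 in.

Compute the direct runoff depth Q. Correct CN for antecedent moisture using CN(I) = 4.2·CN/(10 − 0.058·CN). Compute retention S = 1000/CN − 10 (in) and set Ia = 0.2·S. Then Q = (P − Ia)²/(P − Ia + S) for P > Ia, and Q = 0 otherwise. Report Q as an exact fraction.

Q = 44201278081/21785603700 in ≈ 2.029 in

Adjust CN=68 to AMC I: 4.2·68/(10 − 0.058·68) → (1428/5) ÷ (757/125) = 35700/757 ≈ 47.160
S = 1000/(35700/757) − 10 = 4000/357 in ≈ 11.204 in
Initial abstraction Ia = S/5 = (4000/357)/5 = 800/357 ≈ 2.241 in
Since P=8.130 > Ia=2.241: effective rainfall P−Ia = 210241/35700 in
Q = (210241/35700)²/((210241/35700) + 4000/357) = (44201278081/1274490000)/(610241/35700) = 44201278081/21785603700 in ≈ 2.029 in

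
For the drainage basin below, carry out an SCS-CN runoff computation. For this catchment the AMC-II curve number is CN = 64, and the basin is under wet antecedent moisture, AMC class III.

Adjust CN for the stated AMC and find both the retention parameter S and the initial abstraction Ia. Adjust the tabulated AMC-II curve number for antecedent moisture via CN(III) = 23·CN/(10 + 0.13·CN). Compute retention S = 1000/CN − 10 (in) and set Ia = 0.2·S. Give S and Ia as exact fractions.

S = 225/92 in ≈ 2.446 in; Ia = 45/92 in ≈ 0.489 in

Wet (AMC III): CN(III) = 23·64/(10 + 0.13·64) = 1472/(458/25) = 18400/229 ≈ 80.349
Max retention: S = 1000/(18400/229) − 10 = 225/92 in (≈ 2.446 in)
Ia = 0.2S: 0.2·2.446 = 0.489 in (exactly 45/92)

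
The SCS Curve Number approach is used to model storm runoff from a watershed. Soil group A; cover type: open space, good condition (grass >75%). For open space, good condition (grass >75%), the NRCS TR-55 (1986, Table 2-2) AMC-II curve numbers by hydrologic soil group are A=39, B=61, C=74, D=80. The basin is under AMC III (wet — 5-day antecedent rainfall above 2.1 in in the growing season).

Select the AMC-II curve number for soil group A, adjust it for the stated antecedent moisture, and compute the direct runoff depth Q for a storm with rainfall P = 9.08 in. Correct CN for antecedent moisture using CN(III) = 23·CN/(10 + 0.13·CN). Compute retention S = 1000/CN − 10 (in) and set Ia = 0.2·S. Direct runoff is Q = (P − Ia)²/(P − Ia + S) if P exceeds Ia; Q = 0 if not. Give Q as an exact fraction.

NRCS table: open space, good condition (grass >75%), soil group A → CN(II) = 39
Adjust CN=39 to AMC III: 23·39/(10 + 0.13·39) → 897 ÷ (1507/100) = 89700/1507 ≈ 59.522
Max retention: S = 1000/(89700/1507) − 10 = 6100/897 in (≈ 6.800 in)
Ia = 0.2·(6100/897) = 1220/897 in ≈ 1.360 in
Excess rainfall: 9.080 − 1.360 = 7.720 in; P > Ia so Q > 0
Q = (173119/22425)²/((173119/22425) + 6100/897) = (29970188161/502880625)/(325619/22425) = 29970188161/7302006075 in ≈ 4.104 in

Q = 29970188161/7302006075 in ≈ 4.104 in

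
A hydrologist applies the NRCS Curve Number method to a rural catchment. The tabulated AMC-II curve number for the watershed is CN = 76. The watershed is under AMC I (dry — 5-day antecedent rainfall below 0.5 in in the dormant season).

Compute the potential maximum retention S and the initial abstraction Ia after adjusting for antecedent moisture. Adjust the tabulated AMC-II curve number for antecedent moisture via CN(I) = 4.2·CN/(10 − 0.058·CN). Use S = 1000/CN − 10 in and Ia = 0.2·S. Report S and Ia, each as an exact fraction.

Adjust CN=76 to AMC I: 4.2·76/(10 − 0.058·76) → (1596/5) ÷ (699/125) = 13300/233 ≈ 57.082
Retention S: 1000/CN − 10 with CN=57.082 → S = 1000/133 ≈ 7.519 in
Ia = 0.2·(1000/133) = 200/133 in ≈ 1.504 in

S = 1000/133 in ≈ 7.519 in; Ia = 200/133 in ≈ 1.504 in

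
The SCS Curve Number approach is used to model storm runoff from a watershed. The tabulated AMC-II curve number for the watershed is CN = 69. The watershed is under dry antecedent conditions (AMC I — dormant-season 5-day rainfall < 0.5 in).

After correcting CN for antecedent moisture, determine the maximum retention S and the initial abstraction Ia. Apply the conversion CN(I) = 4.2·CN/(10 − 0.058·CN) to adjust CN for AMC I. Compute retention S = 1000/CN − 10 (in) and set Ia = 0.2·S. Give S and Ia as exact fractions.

S = 15500/1449 in ≈ 10.697 in; Ia = 3100/1449 in ≈ 2.139 in

Dry (AMC I): CN(I) = 4.2·69/(10 − 0.058·69) = (1449/5)/(2999/500) = 144900/2999 ≈ 48.316
Max retention: S = 1000/(144900/2999) − 10 = 15500/1449 in (≈ 10.697 in)
Initial abstraction Ia = S/5 = (15500/1449)/5 = 3100/1449 ≈ 2.139 in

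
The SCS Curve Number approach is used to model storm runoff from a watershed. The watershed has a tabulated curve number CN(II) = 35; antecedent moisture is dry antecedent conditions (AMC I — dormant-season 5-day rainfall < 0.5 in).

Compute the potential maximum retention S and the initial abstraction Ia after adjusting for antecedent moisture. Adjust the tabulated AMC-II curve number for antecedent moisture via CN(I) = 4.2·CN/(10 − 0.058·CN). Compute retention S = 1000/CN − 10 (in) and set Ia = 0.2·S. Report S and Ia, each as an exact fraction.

CN(I) from CN(II)=35: (4.2·35)/(10 − 0.058·35) = 14700/797 ≈ 18.444
S = 1000/(14700/797) − 10 = 6500/147 in ≈ 44.218 in
Initial abstraction Ia = S/5 = (6500/147)/5 = 1300/147 ≈ 8.844 in

S = 6500/147 in ≈ 44.218 in; Ia = 1300/147 in ≈ 8.844 in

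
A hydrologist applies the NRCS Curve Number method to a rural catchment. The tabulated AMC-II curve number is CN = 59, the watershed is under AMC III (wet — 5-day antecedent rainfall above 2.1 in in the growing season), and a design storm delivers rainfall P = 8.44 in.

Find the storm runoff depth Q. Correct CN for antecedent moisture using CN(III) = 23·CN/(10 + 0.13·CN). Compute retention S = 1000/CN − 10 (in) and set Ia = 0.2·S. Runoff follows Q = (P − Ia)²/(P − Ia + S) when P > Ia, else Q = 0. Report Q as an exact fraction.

Q = 70663993929/12495493475 in ≈ 5.655 in

CN(III) from CN(II)=59: (23·59)/(10 + 0.13·59) = 135700/1767 ≈ 76.797
Max retention: S = 1000/(135700/1767) − 10 = 4100/1357 in (≈ 3.021 in)
Ia = 0.2S: 0.2·3.021 = 0.604 in (exactly 820/1357)
P − Ia = 8.440 − 0.604 = 265827/33925 ≈ 7.836 in (> 0, runoff occurs)
Q: (265827/33925)² ÷ (368327/33925) = 70663993929/12495493475 in (≈ 5.655 in)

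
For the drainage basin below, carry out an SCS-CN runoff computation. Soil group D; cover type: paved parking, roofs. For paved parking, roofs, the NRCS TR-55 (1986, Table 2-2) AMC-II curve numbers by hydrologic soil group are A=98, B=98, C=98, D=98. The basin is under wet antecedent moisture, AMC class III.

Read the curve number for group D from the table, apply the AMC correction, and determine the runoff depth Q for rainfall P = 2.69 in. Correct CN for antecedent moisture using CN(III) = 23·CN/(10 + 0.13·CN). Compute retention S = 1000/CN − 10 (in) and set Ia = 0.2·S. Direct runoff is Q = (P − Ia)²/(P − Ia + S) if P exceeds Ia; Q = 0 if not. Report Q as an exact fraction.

NRCS table: paved parking, roofs, soil group D → CN(II) = 98
Adjust CN=98 to AMC III: 23·98/(10 + 0.13·98) → 2254 ÷ (1137/50) = 112700/1137 ≈ 99.120
Max retention: S = 1000/(112700/1137) − 10 = 100/1127 in (≈ 0.089 in)
Initial abstraction Ia = S/5 = (100/1127)/5 = 20/1127 ≈ 0.018 in
P − Ia = 2.690 − 0.018 = 301163/112700 ≈ 2.672 in (> 0, runoff occurs)
Q: (301163/112700)² ÷ (311163/112700) = 90699152569/35068070100 in (≈ 2.586 in)

Q = 90699152569/35068070100 in ≈ 2.586 in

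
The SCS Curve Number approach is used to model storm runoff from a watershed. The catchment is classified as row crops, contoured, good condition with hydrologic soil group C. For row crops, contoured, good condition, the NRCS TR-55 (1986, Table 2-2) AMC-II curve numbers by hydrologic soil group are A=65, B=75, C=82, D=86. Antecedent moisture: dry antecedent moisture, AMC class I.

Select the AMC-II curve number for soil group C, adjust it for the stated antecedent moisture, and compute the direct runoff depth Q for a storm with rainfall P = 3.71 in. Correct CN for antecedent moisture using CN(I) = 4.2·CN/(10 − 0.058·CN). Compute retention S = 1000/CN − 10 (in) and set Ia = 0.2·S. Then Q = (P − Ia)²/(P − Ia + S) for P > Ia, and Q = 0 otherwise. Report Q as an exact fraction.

Q = 5848731529/6499889900 in ≈ 0.900 in

NRCS table: row crops, contoured, good condition, soil group C → CN(II) = 82
Dry (AMC I): CN(I) = 4.2·82/(10 − 0.058·82) = (1722/5)/(1311/250) = 28700/437 ≈ 65.675
S = 1000/(28700/437) − 10 = 1500/287 in ≈ 5.226 in
Ia = 0.2·(1500/287) = 300/287 in ≈ 1.045 in
Excess rainfall: 3.710 − 1.045 = 2.665 in; P > Ia so Q > 0
Runoff Q = (P−Ia)²/(P−Ia+S) = (2.665)²/(2.665+5.226) = 5848731529/6499889900 ≈ 0.900 in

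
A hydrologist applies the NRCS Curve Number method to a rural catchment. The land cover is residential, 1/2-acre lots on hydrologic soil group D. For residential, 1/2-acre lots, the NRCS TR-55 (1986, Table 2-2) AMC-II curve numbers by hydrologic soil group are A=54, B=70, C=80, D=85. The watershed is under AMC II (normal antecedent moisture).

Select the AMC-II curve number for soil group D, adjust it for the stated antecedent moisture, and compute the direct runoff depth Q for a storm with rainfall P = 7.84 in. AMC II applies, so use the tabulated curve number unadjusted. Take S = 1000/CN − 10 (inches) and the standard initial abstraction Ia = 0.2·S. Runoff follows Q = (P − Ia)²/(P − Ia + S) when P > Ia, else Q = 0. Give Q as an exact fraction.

NRCS table: residential, 1/2-acre lots, soil group D → CN(II) = 85
CN(II) = 85; AMC II needs no correction.
Retention S: 1000/CN − 10 with CN=85.000 → S = 30/17 ≈ 1.765 in
Ia = 0.2·(30/17) = 6/17 in ≈ 0.353 in
Excess rainfall: 7.840 − 0.353 = 7.487 in; P > Ia so Q > 0
Q = (3182/425)²/((3182/425) + 30/17) = (10125124/180625)/(3932/425) = 2531281/417775 in ≈ 6.059 in

Q = 2531281/417775 in ≈ 6.059 in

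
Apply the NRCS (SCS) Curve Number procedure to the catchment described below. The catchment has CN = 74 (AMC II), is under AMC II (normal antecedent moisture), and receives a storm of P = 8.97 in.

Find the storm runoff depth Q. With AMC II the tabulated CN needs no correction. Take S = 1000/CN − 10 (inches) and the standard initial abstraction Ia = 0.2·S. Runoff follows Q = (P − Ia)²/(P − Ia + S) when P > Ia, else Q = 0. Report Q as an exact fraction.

CN(II) = 74; AMC II needs no correction.
Max retention: S = 1000/74 − 10 = 130/37 in (≈ 3.514 in)
Initial abstraction Ia = S/5 = (130/37)/5 = 26/37 ≈ 0.703 in
Since P=8.970 > Ia=0.703: effective rainfall P−Ia = 30589/3700 in
Q: (30589/3700)² ÷ (43589/3700) = 71975917/12406100 in (≈ 5.802 in)

Q = 71975917/12406100 in ≈ 5.802 in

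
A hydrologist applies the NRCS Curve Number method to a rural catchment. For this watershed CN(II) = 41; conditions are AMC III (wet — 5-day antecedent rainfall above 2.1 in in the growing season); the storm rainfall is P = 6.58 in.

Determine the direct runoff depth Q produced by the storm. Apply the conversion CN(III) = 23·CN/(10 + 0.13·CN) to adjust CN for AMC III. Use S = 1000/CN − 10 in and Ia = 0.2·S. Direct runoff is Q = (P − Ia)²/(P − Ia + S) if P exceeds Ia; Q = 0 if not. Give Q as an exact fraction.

Q = 63125055009/25755546050 in ≈ 2.451 in

Wet (AMC III): CN(III) = 23·41/(10 + 0.13·41) = 943/(1533/100) = 94300/1533 ≈ 61.513
Retention S: 1000/CN − 10 with CN=61.513 → S = 5900/943 ≈ 6.257 in
Ia = 0.2S: 0.2·6.257 = 1.251 in (exactly 1180/943)
Excess rainfall: 6.580 − 1.251 = 5.329 in; P > Ia so Q > 0
Q = (251247/47150)²/((251247/47150) + 5900/943) = (63125055009/2223122500)/(546247/47150) = 63125055009/25755546050 in ≈ 2.451 in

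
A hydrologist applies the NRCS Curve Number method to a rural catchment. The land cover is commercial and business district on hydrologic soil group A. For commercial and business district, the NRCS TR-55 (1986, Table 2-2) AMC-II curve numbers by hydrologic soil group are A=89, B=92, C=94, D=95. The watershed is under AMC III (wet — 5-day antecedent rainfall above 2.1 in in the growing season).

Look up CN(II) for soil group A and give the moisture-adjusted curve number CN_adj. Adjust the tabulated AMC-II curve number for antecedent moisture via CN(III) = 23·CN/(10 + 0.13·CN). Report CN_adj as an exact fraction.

NRCS table: commercial and business district, soil group A → CN(II) = 89
CN(III) from CN(II)=89: (23·89)/(10 + 0.13·89) = 204700/2157 ≈ 94.900

CN_adj = 204700/2157 ≈ 94.900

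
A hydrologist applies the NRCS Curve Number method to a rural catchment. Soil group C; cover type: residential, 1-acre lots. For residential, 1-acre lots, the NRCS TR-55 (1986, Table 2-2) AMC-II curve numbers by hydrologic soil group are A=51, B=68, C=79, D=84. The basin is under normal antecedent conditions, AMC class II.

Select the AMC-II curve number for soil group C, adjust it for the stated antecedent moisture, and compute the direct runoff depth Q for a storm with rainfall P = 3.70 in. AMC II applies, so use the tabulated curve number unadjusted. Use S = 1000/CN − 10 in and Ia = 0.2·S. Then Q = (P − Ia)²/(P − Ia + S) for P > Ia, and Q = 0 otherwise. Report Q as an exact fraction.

NRCS table: residential, 1-acre lots, soil group C → CN(II) = 79
AMC II — tabulated CN = 79 applies directly.
Retention S: 1000/CN − 10 with CN=79.000 → S = 210/79 ≈ 2.658 in
Ia = 0.2S: 0.2·2.658 = 0.532 in (exactly 42/79)
P − Ia = 3.700 − 0.532 = 2503/790 ≈ 3.168 in (> 0, runoff occurs)
Q = (2503/790)²/((2503/790) + 210/79) = (6265009/624100)/(4603/790) = 6265009/3636370 in ≈ 1.723 in

Q = 6265009/3636370 in ≈ 1.723 in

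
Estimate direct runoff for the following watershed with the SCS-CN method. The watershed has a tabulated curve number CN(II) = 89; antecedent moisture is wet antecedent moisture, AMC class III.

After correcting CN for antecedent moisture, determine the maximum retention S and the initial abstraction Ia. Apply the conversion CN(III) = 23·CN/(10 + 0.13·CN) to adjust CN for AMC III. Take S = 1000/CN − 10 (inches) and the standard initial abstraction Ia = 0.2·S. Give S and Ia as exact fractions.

S = 1100/2047 in ≈ 0.537 in; Ia = 220/2047 in ≈ 0.107 in

Wet (AMC III): CN(III) = 23·89/(10 + 0.13·89) = 2047/(2157/100) = 204700/2157 ≈ 94.900
Retention S: 1000/CN − 10 with CN=94.900 → S = 1100/2047 ≈ 0.537 in
Initial abstraction Ia = S/5 = (1100/2047)/5 = 220/2047 ≈ 0.107 in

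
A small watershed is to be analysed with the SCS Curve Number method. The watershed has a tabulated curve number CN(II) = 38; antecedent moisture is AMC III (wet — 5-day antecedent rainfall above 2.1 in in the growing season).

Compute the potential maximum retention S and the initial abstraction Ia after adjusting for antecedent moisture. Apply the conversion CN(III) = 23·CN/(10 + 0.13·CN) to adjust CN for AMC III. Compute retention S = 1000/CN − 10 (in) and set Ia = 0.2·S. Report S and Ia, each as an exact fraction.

S = 3100/437 in ≈ 7.094 in; Ia = 620/437 in ≈ 1.419 in

Wet (AMC III): CN(III) = 23·38/(10 + 0.13·38) = 874/(747/50) = 43700/747 ≈ 58.501
S = 1000/(43700/747) − 10 = 3100/437 in ≈ 7.094 in
Ia = 0.2S: 0.2·7.094 = 1.419 in (exactly 620/437)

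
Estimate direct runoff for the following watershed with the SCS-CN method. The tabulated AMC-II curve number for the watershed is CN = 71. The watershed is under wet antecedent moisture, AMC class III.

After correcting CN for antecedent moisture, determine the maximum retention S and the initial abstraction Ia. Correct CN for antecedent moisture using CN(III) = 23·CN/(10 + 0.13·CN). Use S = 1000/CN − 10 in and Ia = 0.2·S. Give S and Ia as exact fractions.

Wet (AMC III): CN(III) = 23·71/(10 + 0.13·71) = 1633/(1923/100) = 163300/1923 ≈ 84.919
Max retention: S = 1000/(163300/1923) − 10 = 2900/1633 in (≈ 1.776 in)
Initial abstraction Ia = S/5 = (2900/1633)/5 = 580/1633 ≈ 0.355 in

S = 2900/1633 in ≈ 1.776 in; Ia = 580/1633 in ≈ 0.355 in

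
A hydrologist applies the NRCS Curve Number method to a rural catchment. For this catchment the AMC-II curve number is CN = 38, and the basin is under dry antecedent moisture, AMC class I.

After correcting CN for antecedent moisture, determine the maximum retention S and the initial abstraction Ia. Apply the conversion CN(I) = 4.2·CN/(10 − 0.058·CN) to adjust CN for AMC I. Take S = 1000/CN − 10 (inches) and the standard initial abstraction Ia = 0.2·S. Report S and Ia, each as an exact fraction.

CN(I) from CN(II)=38: (4.2·38)/(10 − 0.058·38) = 39900/1949 ≈ 20.472
Retention S: 1000/CN − 10 with CN=20.472 → S = 15500/399 ≈ 38.847 in
Initial abstraction Ia = S/5 = (15500/399)/5 = 3100/399 ≈ 7.769 in

S = 15500/399 in ≈ 38.847 in; Ia = 3100/399 in ≈ 7.769 in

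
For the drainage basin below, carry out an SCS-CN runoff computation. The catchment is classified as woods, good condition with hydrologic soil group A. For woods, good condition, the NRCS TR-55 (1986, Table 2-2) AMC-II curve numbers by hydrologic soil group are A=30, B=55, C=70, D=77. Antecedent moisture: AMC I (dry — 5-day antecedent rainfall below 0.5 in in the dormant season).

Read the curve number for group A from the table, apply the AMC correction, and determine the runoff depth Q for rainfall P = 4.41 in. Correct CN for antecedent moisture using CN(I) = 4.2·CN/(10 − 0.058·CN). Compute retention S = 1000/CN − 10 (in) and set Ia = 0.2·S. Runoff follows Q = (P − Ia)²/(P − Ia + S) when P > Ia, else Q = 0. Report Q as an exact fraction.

Q = 0 in ≈ 0.000 in

NRCS table: woods, good condition, soil group A → CN(II) = 30
CN(I) from CN(II)=30: (4.2·30)/(10 − 0.058·30) = 900/59 ≈ 15.254
S = 1000/(900/59) − 10 = 500/9 in ≈ 55.556 in
Initial abstraction Ia = S/5 = (500/9)/5 = 100/9 ≈ 11.111 in
P = 4.410 ≤ Ia = 11.111 in: entire storm abstracted, Q = 0.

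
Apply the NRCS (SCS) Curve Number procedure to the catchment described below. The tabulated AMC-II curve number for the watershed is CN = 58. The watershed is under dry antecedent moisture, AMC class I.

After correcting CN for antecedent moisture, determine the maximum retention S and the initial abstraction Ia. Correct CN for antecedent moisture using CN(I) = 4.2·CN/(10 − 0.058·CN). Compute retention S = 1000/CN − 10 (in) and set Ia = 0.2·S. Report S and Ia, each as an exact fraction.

S = 500/29 in ≈ 17.241 in; Ia = 100/29 in ≈ 3.448 in

Dry (AMC I): CN(I) = 4.2·58/(10 − 0.058·58) = (1218/5)/(1659/250) = 2900/79 ≈ 36.709
Retention S: 1000/CN − 10 with CN=36.709 → S = 500/29 ≈ 17.241 in
Initial abstraction Ia = S/5 = (500/29)/5 = 100/29 ≈ 3.448 in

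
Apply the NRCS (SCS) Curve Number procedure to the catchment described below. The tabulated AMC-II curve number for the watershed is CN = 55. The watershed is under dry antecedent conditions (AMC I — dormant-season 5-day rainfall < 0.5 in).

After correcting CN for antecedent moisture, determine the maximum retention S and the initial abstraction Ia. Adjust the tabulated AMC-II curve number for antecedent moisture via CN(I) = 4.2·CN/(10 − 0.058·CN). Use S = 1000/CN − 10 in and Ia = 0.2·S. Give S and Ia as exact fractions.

Dry (AMC I): CN(I) = 4.2·55/(10 − 0.058·55) = 231/(681/100) = 7700/227 ≈ 33.921
Max retention: S = 1000/(7700/227) − 10 = 1500/77 in (≈ 19.481 in)
Ia = 0.2S: 0.2·19.481 = 3.896 in (exactly 300/77)

S = 1500/77 in ≈ 19.481 in; Ia = 300/77 in ≈ 3.896 in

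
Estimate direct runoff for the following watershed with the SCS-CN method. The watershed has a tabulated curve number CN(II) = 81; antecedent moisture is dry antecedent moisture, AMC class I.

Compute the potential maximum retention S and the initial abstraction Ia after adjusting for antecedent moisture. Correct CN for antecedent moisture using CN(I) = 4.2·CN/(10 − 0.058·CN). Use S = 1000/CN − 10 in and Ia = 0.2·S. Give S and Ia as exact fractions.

S = 9500/1701 in ≈ 5.585 in; Ia = 1900/1701 in ≈ 1.117 in

Adjust CN=81 to AMC I: 4.2·81/(10 − 0.058·81) → (1701/5) ÷ (2651/500) = 170100/2651 ≈ 64.164
Max retention: S = 1000/(170100/2651) − 10 = 9500/1701 in (≈ 5.585 in)
Ia = 0.2S: 0.2·5.585 = 1.117 in (exactly 1900/1701)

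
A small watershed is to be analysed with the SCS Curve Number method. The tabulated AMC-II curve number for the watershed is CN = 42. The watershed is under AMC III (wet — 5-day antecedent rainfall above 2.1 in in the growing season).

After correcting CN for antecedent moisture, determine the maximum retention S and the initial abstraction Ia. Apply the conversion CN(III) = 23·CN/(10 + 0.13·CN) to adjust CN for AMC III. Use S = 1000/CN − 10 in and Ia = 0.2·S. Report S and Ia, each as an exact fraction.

S = 2900/483 in ≈ 6.004 in; Ia = 580/483 in ≈ 1.201 in

Wet (AMC III): CN(III) = 23·42/(10 + 0.13·42) = 966/(773/50) = 48300/773 ≈ 62.484
Retention S: 1000/CN − 10 with CN=62.484 → S = 2900/483 ≈ 6.004 in
Initial abstraction Ia = S/5 = (2900/483)/5 = 580/483 ≈ 1.201 in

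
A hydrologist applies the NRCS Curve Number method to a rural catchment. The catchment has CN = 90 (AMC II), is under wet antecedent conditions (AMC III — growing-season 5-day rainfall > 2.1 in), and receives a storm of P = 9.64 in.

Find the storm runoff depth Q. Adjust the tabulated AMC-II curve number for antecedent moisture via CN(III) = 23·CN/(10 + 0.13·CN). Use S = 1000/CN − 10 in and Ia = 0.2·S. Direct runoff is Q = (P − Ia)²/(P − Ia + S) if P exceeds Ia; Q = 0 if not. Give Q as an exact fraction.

Q = 2439075769/268515225 in ≈ 9.084 in

Adjust CN=90 to AMC III: 23·90/(10 + 0.13·90) → 2070 ÷ (217/10) = 20700/217 ≈ 95.392
Max retention: S = 1000/(20700/217) − 10 = 100/207 in (≈ 0.483 in)
Ia = 0.2·(100/207) = 20/207 in ≈ 0.097 in
Excess rainfall: 9.640 − 0.097 = 9.543 in; P > Ia so Q > 0
Q = (49387/5175)²/((49387/5175) + 100/207) = (2439075769/26780625)/(51887/5175) = 2439075769/268515225 in ≈ 9.084 in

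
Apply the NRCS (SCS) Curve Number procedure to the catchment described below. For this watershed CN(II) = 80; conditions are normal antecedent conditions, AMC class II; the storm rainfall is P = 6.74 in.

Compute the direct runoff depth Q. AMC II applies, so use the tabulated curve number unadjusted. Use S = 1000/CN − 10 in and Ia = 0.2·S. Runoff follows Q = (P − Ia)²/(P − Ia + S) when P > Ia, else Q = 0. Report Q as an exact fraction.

Q = 48672/10925 in ≈ 4.455 in

AMC II — tabulated CN = 80 applies directly.
Retention S: 1000/CN − 10 with CN=80.000 → S = 5/2 ≈ 2.500 in
Ia = 0.2S: 0.2·2.500 = 0.500 in (exactly 1/2)
Excess rainfall: 6.740 − 0.500 = 6.240 in; P > Ia so Q > 0
Q: (156/25)² ÷ (437/50) = 48672/10925 in (≈ 4.455 in)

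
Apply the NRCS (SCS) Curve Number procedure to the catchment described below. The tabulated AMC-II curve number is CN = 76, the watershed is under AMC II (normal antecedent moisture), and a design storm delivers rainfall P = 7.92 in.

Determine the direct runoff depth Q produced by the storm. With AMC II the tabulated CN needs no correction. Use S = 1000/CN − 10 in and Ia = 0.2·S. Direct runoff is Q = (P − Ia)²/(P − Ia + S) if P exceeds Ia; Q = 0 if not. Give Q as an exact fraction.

Average conditions: CN = 76 (no AMC adjustment).
Max retention: S = 1000/76 − 10 = 60/19 in (≈ 3.158 in)
Initial abstraction Ia = S/5 = (60/19)/5 = 12/19 ≈ 0.632 in
P − Ia = 7.920 − 0.632 = 3462/475 ≈ 7.288 in (> 0, runoff occurs)
Runoff Q = (P−Ia)²/(P−Ia+S) = (7.288)²/(7.288+3.158) = 1997574/392825 ≈ 5.085 in

Q = 1997574/392825 in ≈ 5.085 in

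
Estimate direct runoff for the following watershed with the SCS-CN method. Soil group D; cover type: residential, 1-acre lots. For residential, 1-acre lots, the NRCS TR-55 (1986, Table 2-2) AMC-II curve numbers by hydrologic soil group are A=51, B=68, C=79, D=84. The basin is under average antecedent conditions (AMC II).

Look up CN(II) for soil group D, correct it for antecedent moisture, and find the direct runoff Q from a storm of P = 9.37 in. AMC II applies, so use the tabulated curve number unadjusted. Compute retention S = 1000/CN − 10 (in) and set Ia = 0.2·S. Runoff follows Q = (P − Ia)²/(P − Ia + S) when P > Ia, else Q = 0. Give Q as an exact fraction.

NRCS table: residential, 1-acre lots, soil group D → CN(II) = 84
CN(II) = 84; AMC II needs no correction.
Max retention: S = 1000/84 − 10 = 40/21 in (≈ 1.905 in)
Ia = 0.2S: 0.2·1.905 = 0.381 in (exactly 8/21)
Since P=9.370 > Ia=0.381: effective rainfall P−Ia = 18877/2100 in
Q = (18877/2100)²/((18877/2100) + 40/21) = (356341129/4410000)/(22877/2100) = 356341129/48041700 in ≈ 7.417 in

Q = 356341129/48041700 in ≈ 7.417 in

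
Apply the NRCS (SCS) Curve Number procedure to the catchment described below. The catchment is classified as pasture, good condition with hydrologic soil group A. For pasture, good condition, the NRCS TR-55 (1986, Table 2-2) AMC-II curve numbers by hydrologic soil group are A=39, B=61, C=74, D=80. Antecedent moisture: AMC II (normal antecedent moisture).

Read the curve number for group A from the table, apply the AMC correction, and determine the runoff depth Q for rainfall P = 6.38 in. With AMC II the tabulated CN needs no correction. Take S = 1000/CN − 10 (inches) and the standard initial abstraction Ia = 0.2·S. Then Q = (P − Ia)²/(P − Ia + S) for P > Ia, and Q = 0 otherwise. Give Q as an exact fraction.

NRCS table: pasture, good condition, soil group A → CN(II) = 39
Average conditions: CN = 39 (no AMC adjustment).
Retention S: 1000/CN − 10 with CN=39.000 → S = 610/39 ≈ 15.641 in
Ia = 0.2S: 0.2·15.641 = 3.128 in (exactly 122/39)
Excess rainfall: 6.380 − 3.128 = 3.252 in; P > Ia so Q > 0
Q = (6341/1950)²/((6341/1950) + 610/39) = (40208281/3802500)/(36841/1950) = 40208281/71839950 in ≈ 0.560 in

Q = 40208281/71839950 in ≈ 0.560 in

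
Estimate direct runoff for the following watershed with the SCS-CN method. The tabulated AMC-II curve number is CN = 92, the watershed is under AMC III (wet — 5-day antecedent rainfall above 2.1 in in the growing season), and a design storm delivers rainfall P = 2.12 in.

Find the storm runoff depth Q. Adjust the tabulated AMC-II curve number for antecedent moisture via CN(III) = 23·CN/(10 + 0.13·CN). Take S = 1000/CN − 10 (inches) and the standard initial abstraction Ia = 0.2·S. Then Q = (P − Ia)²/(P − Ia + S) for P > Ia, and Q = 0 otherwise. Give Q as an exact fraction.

Q = 730999369/423689325 in ≈ 1.725 in

CN(III) from CN(II)=92: (23·92)/(10 + 0.13·92) = 52900/549 ≈ 96.357
Retention S: 1000/CN − 10 with CN=96.357 → S = 200/529 ≈ 0.378 in
Ia = 0.2S: 0.2·0.378 = 0.076 in (exactly 40/529)
Excess rainfall: 2.120 − 0.076 = 2.044 in; P > Ia so Q > 0
Q: (27037/13225)² ÷ (32037/13225) = 730999369/423689325 in (≈ 1.725 in)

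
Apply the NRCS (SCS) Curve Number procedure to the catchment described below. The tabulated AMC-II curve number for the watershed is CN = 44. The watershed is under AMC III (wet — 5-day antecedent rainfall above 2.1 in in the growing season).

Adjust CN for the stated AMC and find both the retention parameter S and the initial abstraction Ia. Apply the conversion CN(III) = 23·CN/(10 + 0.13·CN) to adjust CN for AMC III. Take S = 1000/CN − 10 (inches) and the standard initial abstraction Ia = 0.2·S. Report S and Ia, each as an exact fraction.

S = 1400/253 in ≈ 5.534 in; Ia = 280/253 in ≈ 1.107 in

CN(III) from CN(II)=44: (23·44)/(10 + 0.13·44) = 25300/393 ≈ 64.377
Retention S: 1000/CN − 10 with CN=64.377 → S = 1400/253 ≈ 5.534 in
Ia = 0.2·(1400/253) = 280/253 in ≈ 1.107 in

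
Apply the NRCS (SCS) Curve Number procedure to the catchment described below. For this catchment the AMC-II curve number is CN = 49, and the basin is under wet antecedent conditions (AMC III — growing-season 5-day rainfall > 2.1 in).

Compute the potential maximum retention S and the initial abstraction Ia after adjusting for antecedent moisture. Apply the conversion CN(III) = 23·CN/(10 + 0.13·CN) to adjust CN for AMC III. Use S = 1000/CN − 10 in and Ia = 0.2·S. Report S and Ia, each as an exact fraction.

Wet (AMC III): CN(III) = 23·49/(10 + 0.13·49) = 1127/(1637/100) = 112700/1637 ≈ 68.845
S = 1000/(112700/1637) − 10 = 5100/1127 in ≈ 4.525 in
Ia = 0.2·(5100/1127) = 1020/1127 in ≈ 0.905 in

S = 5100/1127 in ≈ 4.525 in; Ia = 1020/1127 in ≈ 0.905 in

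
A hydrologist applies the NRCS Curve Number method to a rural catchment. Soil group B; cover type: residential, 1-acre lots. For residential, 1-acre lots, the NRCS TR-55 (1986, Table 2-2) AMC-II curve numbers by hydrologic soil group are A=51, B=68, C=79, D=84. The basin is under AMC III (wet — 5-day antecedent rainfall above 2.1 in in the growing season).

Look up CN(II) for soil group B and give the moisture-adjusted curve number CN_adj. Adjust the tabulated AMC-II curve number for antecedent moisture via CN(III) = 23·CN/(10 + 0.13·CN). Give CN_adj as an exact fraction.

CN_adj = 39100/471 ≈ 83.015

NRCS table: residential, 1-acre lots, soil group B → CN(II) = 68
CN(III) from CN(II)=68: (23·68)/(10 + 0.13·68) = 39100/471 ≈ 83.015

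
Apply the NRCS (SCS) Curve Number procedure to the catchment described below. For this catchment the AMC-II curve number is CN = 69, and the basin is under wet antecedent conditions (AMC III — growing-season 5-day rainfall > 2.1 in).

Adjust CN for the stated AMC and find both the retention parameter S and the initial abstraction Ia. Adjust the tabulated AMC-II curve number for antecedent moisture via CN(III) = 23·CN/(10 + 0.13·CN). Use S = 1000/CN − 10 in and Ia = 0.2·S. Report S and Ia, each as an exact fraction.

S = 3100/1587 in ≈ 1.953 in; Ia = 620/1587 in ≈ 0.391 in

Wet (AMC III): CN(III) = 23·69/(10 + 0.13·69) = 1587/(1897/100) = 158700/1897 ≈ 83.658
Max retention: S = 1000/(158700/1897) − 10 = 3100/1587 in (≈ 1.953 in)
Ia = 0.2S: 0.2·1.953 = 0.391 in (exactly 620/1587)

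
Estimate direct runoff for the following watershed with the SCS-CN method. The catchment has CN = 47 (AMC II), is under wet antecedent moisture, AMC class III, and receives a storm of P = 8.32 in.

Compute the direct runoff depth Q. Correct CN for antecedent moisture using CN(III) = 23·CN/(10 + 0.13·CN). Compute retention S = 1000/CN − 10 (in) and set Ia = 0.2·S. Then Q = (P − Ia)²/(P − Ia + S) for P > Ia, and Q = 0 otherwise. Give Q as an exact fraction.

Adjust CN=47 to AMC III: 23·47/(10 + 0.13·47) → 1081 ÷ (1611/100) = 108100/1611 ≈ 67.101
Max retention: S = 1000/(108100/1611) − 10 = 5300/1081 in (≈ 4.903 in)
Initial abstraction Ia = S/5 = (5300/1081)/5 = 1060/1081 ≈ 0.981 in
Since P=8.320 > Ia=0.981: effective rainfall P−Ia = 198348/27025 in
Runoff Q = (P−Ia)²/(P−Ia+S) = (7.339)²/(7.339+4.903) = 2458870569/558822950 ≈ 4.400 in

Q = 2458870569/558822950 in ≈ 4.400 in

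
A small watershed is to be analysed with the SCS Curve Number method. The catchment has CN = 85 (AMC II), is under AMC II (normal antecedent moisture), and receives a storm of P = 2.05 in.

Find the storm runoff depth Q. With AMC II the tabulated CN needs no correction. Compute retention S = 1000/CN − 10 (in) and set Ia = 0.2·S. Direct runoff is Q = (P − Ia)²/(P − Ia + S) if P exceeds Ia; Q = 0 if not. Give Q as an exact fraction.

Q = 332929/400180 in ≈ 0.832 in

Average conditions: CN = 85 (no AMC adjustment).
Retention S: 1000/CN − 10 with CN=85.000 → S = 30/17 ≈ 1.765 in
Ia = 0.2S: 0.2·1.765 = 0.353 in (exactly 6/17)
Excess rainfall: 2.050 − 0.353 = 1.697 in; P > Ia so Q > 0
Q: (577/340)² ÷ (1177/340) = 332929/400180 in (≈ 0.832 in)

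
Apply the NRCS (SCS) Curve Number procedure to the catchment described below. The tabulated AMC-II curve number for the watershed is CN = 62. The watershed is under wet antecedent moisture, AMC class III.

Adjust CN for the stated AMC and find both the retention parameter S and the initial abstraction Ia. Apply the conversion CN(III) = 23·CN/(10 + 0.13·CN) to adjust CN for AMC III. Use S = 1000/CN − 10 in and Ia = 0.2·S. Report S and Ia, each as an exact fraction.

Adjust CN=62 to AMC III: 23·62/(10 + 0.13·62) → 1426 ÷ (903/50) = 71300/903 ≈ 78.959
Retention S: 1000/CN − 10 with CN=78.959 → S = 1900/713 ≈ 2.665 in
Initial abstraction Ia = S/5 = (1900/713)/5 = 380/713 ≈ 0.533 in

S = 1900/713 in ≈ 2.665 in; Ia = 380/713 in ≈ 0.533 in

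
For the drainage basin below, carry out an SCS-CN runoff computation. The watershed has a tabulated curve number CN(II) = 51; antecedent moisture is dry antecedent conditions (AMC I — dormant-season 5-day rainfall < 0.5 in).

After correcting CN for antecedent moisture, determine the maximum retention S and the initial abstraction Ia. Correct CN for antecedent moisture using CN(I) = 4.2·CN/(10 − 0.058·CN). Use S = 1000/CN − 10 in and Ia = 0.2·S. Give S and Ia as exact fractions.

CN(I) from CN(II)=51: (4.2·51)/(10 − 0.058·51) = 15300/503 ≈ 30.417
S = 1000/(15300/503) − 10 = 3500/153 in ≈ 22.876 in
Ia = 0.2·(3500/153) = 700/153 in ≈ 4.575 in

S = 3500/153 in ≈ 22.876 in; Ia = 700/153 in ≈ 4.575 in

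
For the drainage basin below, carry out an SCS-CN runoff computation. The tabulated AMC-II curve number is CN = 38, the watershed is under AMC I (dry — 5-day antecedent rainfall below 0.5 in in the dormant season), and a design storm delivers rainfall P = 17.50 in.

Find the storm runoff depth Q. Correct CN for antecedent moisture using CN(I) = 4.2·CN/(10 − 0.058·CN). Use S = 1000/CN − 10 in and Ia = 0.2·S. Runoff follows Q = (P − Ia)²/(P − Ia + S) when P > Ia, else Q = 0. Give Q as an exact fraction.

CN(I) from CN(II)=38: (4.2·38)/(10 − 0.058·38) = 39900/1949 ≈ 20.472
Max retention: S = 1000/(39900/1949) − 10 = 15500/399 in (≈ 38.847 in)
Ia = 0.2S: 0.2·38.847 = 7.769 in (exactly 3100/399)
P − Ia = 17.500 − 7.769 = 7765/798 ≈ 9.731 in (> 0, runoff occurs)
Q: (7765/798)² ÷ (38765/798) = 12059045/6186894 in (≈ 1.949 in)

Q = 12059045/6186894 in ≈ 1.949 in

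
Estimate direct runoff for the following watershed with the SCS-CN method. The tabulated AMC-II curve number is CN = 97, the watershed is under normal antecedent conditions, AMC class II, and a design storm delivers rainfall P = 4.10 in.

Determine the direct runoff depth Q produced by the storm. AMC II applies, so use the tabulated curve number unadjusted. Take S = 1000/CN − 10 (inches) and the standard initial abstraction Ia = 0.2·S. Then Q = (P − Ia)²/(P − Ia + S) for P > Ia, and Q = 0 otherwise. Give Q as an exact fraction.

AMC II — tabulated CN = 97 applies directly.
Max retention: S = 1000/97 − 10 = 30/97 in (≈ 0.309 in)
Ia = 0.2S: 0.2·0.309 = 0.062 in (exactly 6/97)
Excess rainfall: 4.100 − 0.062 = 4.038 in; P > Ia so Q > 0
Q: (3917/970)² ÷ (4217/970) = 15342889/4090490 in (≈ 3.751 in)

Q = 15342889/4090490 in ≈ 3.751 in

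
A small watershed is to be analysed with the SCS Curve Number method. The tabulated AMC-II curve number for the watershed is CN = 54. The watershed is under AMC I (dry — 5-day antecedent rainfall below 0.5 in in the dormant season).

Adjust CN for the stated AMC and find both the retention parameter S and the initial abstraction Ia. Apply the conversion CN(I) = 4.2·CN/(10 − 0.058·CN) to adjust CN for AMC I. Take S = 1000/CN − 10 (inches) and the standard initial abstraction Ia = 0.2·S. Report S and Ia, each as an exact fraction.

Adjust CN=54 to AMC I: 4.2·54/(10 − 0.058·54) → (1134/5) ÷ (1717/250) = 56700/1717 ≈ 33.023
Retention S: 1000/CN − 10 with CN=33.023 → S = 11500/567 ≈ 20.282 in
Ia = 0.2·(11500/567) = 2300/567 in ≈ 4.056 in

S = 11500/567 in ≈ 20.282 in; Ia = 2300/567 in ≈ 4.056 in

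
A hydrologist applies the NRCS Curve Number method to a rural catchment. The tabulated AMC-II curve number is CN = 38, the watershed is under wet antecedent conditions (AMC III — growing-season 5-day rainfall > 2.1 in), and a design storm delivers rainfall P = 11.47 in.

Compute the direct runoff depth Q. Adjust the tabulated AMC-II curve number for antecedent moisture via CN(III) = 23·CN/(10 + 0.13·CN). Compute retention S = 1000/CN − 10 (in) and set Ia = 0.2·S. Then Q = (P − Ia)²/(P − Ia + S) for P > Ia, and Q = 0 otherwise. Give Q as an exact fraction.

Q = 6223577391/1056185300 in ≈ 5.893 in

CN(III) from CN(II)=38: (23·38)/(10 + 0.13·38) = 43700/747 ≈ 58.501
Retention S: 1000/CN − 10 with CN=58.501 → S = 3100/437 ≈ 7.094 in
Initial abstraction Ia = S/5 = (3100/437)/5 = 620/437 ≈ 1.419 in
Since P=11.470 > Ia=1.419: effective rainfall P−Ia = 439239/43700 in
Q = (439239/43700)²/((439239/43700) + 3100/437) = (192930899121/1909690000)/(749239/43700) = 6223577391/1056185300 in ≈ 5.893 in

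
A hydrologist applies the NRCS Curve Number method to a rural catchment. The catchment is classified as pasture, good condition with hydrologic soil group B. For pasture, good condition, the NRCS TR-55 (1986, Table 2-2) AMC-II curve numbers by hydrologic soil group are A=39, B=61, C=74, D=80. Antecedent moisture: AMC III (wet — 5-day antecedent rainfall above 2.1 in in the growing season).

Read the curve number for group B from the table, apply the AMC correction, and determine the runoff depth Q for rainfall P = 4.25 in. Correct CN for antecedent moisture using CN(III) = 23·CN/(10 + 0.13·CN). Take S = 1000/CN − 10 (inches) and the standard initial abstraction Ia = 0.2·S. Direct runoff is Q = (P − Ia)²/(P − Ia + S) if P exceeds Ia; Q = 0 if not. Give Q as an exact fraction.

Q = 429774361/203889572 in ≈ 2.108 in

NRCS table: pasture, good condition, soil group B → CN(II) = 61
CN(III) from CN(II)=61: (23·61)/(10 + 0.13·61) = 140300/1793 ≈ 78.249
Max retention: S = 1000/(140300/1793) − 10 = 3900/1403 in (≈ 2.780 in)
Ia = 0.2·(3900/1403) = 780/1403 in ≈ 0.556 in
P − Ia = 4.250 − 0.556 = 20731/5612 ≈ 3.694 in (> 0, runoff occurs)
Runoff Q = (P−Ia)²/(P−Ia+S) = (3.694)²/(3.694+2.780) = 429774361/203889572 ≈ 2.108 in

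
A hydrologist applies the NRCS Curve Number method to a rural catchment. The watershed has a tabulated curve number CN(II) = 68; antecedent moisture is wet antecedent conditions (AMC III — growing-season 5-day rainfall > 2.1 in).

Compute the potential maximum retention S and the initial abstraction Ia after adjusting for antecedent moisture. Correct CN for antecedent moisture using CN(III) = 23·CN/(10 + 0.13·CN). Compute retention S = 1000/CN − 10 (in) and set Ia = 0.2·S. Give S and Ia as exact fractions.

S = 800/391 in ≈ 2.046 in; Ia = 160/391 in ≈ 0.409 in

Wet (AMC III): CN(III) = 23·68/(10 + 0.13·68) = 1564/(471/25) = 39100/471 ≈ 83.015
Retention S: 1000/CN − 10 with CN=83.015 → S = 800/391 ≈ 2.046 in
Ia = 0.2S: 0.2·2.046 = 0.409 in (exactly 160/391)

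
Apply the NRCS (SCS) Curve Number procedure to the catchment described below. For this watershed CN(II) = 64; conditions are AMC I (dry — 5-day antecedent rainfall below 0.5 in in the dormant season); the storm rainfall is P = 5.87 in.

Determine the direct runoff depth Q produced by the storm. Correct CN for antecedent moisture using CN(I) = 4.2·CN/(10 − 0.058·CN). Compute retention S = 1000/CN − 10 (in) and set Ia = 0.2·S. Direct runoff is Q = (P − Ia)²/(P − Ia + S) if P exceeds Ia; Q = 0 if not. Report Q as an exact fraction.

Adjust CN=64 to AMC I: 4.2·64/(10 − 0.058·64) → (1344/5) ÷ (786/125) = 5600/131 ≈ 42.748
S = 1000/(5600/131) − 10 = 375/28 in ≈ 13.393 in
Ia = 0.2·(375/28) = 75/28 in ≈ 2.679 in
P − Ia = 5.870 − 2.679 = 1117/350 ≈ 3.191 in (> 0, runoff occurs)
Q = (1117/350)²/((1117/350) + 375/28) = (1247689/122500)/(11609/700) = 1247689/2031575 in ≈ 0.614 in

Q = 1247689/2031575 in ≈ 0.614 in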